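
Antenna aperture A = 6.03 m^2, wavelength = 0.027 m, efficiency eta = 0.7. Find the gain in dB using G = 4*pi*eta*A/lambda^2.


G_linear = 4*pi*0.7*6.03/0.027^2 = 72760.84
G_dB = 10*log10(72760.84) = 48.6 dB

48.6 dB


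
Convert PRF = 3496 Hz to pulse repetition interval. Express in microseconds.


PRI = 1/3496 = 0.0002860412 s = 286.0 us

286.0 us


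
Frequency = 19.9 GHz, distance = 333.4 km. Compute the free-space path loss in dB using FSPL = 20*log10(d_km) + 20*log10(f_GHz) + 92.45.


20*log10(333.4) = 50.46
20*log10(19.9) = 25.98
FSPL = 168.9 dB

168.9 dB


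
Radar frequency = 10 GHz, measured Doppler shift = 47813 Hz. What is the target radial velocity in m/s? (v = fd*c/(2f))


v = 47813 * 3e8 / (2 * 10000000000.0) = 717.2 m/s

717.2 m/s


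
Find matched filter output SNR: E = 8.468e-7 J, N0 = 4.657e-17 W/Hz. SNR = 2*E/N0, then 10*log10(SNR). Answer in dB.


SNR_lin = 2 * 8.468e-7 / 4.657e-17 = 3.637e10
SNR_dB = 10*log10(3.637e10) = 105.6 dB

105.6 dB


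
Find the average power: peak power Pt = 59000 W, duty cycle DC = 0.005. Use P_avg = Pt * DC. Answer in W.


P_avg = 59000 * 0.005 = 295.0 W

295.0 W


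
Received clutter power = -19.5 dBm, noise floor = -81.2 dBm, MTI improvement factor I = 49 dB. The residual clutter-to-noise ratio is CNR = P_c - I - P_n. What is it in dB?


CNR = -19.5 - 49 - (-81.2) = 12.7 dB

12.7 dB


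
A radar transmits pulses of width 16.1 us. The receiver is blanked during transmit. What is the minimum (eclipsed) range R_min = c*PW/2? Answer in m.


R_min = 3e8 * 16.1e-6 / 2 = 2415.0 m

2415.0 m


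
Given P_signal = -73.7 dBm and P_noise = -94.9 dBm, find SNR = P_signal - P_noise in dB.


SNR = -73.7 - (-94.9) = 21.2 dB

21.2 dB


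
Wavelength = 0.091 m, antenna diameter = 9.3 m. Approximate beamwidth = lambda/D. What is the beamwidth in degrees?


BW_rad = 0.091 / 9.3 = 0.009785
BW_deg = 0.56 degrees

0.56 degrees


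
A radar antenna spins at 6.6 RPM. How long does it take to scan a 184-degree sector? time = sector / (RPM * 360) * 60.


t = 184 / (6.6 * 360) * 60 = 4.65 s

4.65 s


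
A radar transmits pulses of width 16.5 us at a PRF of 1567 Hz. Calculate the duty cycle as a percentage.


DC = 16.5e-6 * 1567 * 100 = 2.59%

2.59%


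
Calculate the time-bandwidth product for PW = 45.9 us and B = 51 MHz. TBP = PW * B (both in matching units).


TBP = 45.9 * 51 = 2340.9

2340.9


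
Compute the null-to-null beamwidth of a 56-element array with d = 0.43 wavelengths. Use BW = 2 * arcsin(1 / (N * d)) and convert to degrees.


1/(N*d) = 1/(56*0.43) = 0.041528
BW = 2*arcsin(0.041528) = 4.8 degrees

4.8 degrees


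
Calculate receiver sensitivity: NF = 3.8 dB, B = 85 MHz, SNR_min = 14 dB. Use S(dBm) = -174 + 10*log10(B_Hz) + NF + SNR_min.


10*log10(85000000.0) = 79.29
S = -174 + 79.29 + 3.8 + 14 = -76.9 dBm

-76.9 dBm


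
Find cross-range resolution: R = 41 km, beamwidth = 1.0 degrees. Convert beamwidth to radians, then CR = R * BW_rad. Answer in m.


BW_rad = 0.017453293
CR = 41000 * 0.017453293 = 715.6 m

715.6 m


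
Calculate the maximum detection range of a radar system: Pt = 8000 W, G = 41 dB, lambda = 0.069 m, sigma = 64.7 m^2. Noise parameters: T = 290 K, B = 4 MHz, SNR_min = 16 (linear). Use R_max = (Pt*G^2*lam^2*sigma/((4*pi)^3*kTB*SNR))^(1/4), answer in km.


G_lin = 10^(41/10) = 12589.254118
R^4 = 8000 * 12589.254118^2 * 0.069^2 * 64.7 / ((4*pi)^3 * 1.38e-23 * 290 * 4000000.0 * 16)
R^4 = 7.68433e20 m^4
R_max = (7.68433e20)^(1/4) = 166495.1 m = 166.5 km

166.5 km


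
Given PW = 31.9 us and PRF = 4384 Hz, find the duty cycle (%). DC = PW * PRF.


DC = 31.9e-6 * 4384 * 100 = 13.98%

13.98%


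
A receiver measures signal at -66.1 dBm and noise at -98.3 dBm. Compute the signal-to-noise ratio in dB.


SNR = -66.1 - (-98.3) = 32.2 dB

32.2 dB


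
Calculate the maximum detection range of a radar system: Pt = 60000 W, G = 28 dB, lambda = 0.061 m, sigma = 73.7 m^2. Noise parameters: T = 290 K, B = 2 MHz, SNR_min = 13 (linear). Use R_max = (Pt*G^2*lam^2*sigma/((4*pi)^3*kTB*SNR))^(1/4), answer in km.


G_lin = 10^(28/10) = 630.957344
R^4 = 60000 * 630.957344^2 * 0.061^2 * 73.7 / ((4*pi)^3 * 1.38e-23 * 290 * 2000000.0 * 13)
R^4 = 3.17248e19 m^4
R_max = (3.17248e19)^(1/4) = 75049.8 m = 75.0 km

75.0 km


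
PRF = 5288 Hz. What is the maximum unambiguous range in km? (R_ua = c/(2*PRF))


R_ua = 3e8 / (2 * 5288) = 28366.1 m = 28.4 km

28.4 km


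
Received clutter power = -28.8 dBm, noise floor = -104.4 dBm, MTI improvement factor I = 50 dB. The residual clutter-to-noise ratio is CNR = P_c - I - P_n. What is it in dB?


CNR = -28.8 - 50 - (-104.4) = 25.6 dB

25.6 dB


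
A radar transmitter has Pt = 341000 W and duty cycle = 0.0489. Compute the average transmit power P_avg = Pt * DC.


P_avg = 341000 * 0.0489 = 16674.9 W

16674.9 W


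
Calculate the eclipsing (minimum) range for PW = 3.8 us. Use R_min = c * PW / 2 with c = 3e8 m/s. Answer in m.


R_min = 3e8 * 3.8e-6 / 2 = 570.0 m

570.0 m


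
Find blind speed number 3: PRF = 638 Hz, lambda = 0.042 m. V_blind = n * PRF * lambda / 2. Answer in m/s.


V_blind = 3 * 638 * 0.042 / 2 = 40.2 m/s

40.2 m/s


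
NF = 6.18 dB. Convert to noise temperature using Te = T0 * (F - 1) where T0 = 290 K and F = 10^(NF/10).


NF_lin = 10^(6.18/10) = 4.14954
Te = 290 * (4.14954 - 1) = 913.4 K

913.4 K


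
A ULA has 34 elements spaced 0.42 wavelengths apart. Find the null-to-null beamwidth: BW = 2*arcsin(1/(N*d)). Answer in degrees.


1/(N*d) = 1/(34*0.42) = 0.070028
BW = 2*arcsin(0.070028) = 8.0 degrees

8.0 degrees


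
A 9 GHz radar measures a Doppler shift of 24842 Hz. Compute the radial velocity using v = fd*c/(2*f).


v = 24842 * 3e8 / (2 * 9000000000.0) = 414.0 m/s

414.0 m/s


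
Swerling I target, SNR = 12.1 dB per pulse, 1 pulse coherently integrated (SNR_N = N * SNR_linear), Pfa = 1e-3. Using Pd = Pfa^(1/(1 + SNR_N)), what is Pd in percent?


SNR_lin = 10^(12.1/10) = 16.2181
SNR_N = 1 * 16.2181 = 16.2181
1/(1 + SNR_N) = 1/17.2181 = 0.0580784
Pd = (1e-3)^0.0580784 = 0.66952
Pd = 67.0%

67.0%


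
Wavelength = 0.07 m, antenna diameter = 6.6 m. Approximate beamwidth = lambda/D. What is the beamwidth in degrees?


BW_rad = 0.07 / 6.6 = 0.010606
BW_deg = 0.61 degrees

0.61 degrees


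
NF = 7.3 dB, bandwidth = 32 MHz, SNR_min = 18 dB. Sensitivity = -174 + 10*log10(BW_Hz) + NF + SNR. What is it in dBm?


10*log10(32000000.0) = 75.05
S = -174 + 75.05 + 7.3 + 18 = -73.6 dBm

-73.6 dBm


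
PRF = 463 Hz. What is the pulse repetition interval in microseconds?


PRI = 1/463 = 0.0021598272 s = 2159.8 us

2159.8 us


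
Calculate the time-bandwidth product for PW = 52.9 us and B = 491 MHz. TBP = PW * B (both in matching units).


TBP = 52.9 * 491 = 25973.9

25973.9


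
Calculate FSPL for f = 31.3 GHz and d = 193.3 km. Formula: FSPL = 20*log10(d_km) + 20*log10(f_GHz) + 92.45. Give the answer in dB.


20*log10(193.3) = 45.72
20*log10(31.3) = 29.91
FSPL = 168.1 dB

168.1 dB


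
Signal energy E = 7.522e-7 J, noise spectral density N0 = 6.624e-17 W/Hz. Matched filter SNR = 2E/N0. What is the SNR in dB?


SNR_lin = 2 * 7.522e-7 / 6.624e-17 = 2.271e10
SNR_dB = 10*log10(2.271e10) = 103.6 dB

103.6 dB


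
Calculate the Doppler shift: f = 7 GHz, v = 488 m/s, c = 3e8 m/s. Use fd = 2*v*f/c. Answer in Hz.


fd = 2 * 488 * 7000000000.0 / 3e8 = 22773.3 Hz

22773.3 Hz


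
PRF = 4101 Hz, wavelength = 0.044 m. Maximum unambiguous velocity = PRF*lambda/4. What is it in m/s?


V_ua = 4101 * 0.044 / 4 = 45.1 m/s

45.1 m/s


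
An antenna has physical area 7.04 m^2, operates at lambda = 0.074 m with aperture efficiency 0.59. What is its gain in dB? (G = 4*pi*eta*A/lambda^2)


G_linear = 4*pi*0.59*7.04/0.074^2 = 9531.72
G_dB = 10*log10(9531.72) = 39.8 dB

39.8 dB


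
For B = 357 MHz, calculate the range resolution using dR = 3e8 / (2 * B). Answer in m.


dR = 3e8 / (2 * 357000000.0) = 0.42 m

0.42 m


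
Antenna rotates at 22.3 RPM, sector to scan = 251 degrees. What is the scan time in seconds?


t = 251 / (22.3 * 360) * 60 = 1.88 s

1.88 s


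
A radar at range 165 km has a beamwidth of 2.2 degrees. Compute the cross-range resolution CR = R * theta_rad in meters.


BW_rad = 0.038397244
CR = 165000 * 0.038397244 = 6335.5 m

6335.5 m


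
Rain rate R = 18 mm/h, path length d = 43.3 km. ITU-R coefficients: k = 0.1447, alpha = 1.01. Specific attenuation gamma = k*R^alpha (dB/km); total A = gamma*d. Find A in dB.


gamma = 0.1447 * 18^1.01 = 2.680981 dB/km
A = 2.680981 * 43.3 = 116.09 dB

116.09 dB


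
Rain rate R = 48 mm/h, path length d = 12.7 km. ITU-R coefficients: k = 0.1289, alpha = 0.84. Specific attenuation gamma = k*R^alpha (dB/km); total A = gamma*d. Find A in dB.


gamma = 0.1289 * 48^0.84 = 3.330394 dB/km
A = 3.330394 * 12.7 = 42.3 dB

42.3 dB


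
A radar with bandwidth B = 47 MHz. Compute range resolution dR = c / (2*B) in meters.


dR = 3e8 / (2 * 47000000.0) = 3.19 m

3.19 m


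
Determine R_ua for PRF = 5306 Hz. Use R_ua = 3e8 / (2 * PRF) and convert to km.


R_ua = 3e8 / (2 * 5306) = 28269.9 m = 28.3 km

28.3 km


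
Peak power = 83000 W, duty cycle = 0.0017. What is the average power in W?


P_avg = 83000 * 0.0017 = 141.1 W

141.1 W


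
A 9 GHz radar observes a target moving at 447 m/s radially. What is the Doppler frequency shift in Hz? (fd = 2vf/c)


fd = 2 * 447 * 9000000000.0 / 3e8 = 26820.0 Hz

26820.0 Hz


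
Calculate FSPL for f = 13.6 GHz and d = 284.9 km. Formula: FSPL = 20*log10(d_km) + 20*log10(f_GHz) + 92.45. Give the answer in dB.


20*log10(284.9) = 49.09
20*log10(13.6) = 22.67
FSPL = 164.2 dB

164.2 dB


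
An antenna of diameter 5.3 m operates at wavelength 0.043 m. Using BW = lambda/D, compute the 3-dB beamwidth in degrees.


BW_rad = 0.043 / 5.3 = 0.008113
BW_deg = 0.46 degrees

0.46 degrees


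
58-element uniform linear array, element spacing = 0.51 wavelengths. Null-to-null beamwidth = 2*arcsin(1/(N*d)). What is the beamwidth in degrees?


1/(N*d) = 1/(58*0.51) = 0.033807
BW = 2*arcsin(0.033807) = 3.9 degrees

3.9 degrees


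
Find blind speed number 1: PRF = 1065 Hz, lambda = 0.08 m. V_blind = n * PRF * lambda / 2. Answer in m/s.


V_blind = 1 * 1065 * 0.08 / 2 = 42.6 m/s

42.6 m/s


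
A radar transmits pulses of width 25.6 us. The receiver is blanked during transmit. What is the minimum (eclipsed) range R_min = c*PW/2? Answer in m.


R_min = 3e8 * 25.6e-6 / 2 = 3840.0 m

3840.0 m


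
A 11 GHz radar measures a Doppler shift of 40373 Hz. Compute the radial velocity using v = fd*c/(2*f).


v = 40373 * 3e8 / (2 * 11000000000.0) = 550.5 m/s

550.5 m/s


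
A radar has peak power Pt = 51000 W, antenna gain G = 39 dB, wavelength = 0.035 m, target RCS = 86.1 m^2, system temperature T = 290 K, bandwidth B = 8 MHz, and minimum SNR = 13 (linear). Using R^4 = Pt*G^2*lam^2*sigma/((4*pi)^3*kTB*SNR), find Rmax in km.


G_lin = 10^(39/10) = 7943.282347
R^4 = 51000 * 7943.282347^2 * 0.035^2 * 86.1 / ((4*pi)^3 * 1.38e-23 * 290 * 8000000.0 * 13)
R^4 = 4.10931e20 m^4
R_max = (4.10931e20)^(1/4) = 142377.8 m = 142.4 km

142.4 km


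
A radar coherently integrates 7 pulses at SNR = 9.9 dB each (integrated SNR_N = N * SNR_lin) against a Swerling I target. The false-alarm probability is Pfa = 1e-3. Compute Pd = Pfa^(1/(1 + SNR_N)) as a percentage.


SNR_lin = 10^(9.9/10) = 9.77237
SNR_N = 7 * 9.77237 = 68.40659
1/(1 + SNR_N) = 1/69.40659 = 0.0144079
Pd = (1e-3)^0.0144079 = 0.90527
Pd = 90.5%

90.5%


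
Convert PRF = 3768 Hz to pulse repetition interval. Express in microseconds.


PRI = 1/3768 = 0.0002653928 s = 265.4 us

265.4 us


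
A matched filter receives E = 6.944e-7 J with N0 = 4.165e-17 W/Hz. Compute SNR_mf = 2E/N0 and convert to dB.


SNR_lin = 2 * 6.944e-7 / 4.165e-17 = 3.334e10
SNR_dB = 10*log10(3.334e10) = 105.2 dB

105.2 dB


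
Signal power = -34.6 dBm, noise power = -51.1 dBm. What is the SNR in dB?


SNR = -34.6 - (-51.1) = 16.5 dB

16.5 dB


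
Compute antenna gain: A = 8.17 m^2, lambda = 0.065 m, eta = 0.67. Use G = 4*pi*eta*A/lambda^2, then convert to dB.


G_linear = 4*pi*0.67*8.17/0.065^2 = 16280.96
G_dB = 10*log10(16280.96) = 42.1 dB

42.1 dB


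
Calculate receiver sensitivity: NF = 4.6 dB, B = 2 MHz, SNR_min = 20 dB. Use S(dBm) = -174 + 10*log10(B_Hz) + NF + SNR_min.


10*log10(2000000.0) = 63.01
S = -174 + 63.01 + 4.6 + 20 = -86.4 dBm

-86.4 dBm


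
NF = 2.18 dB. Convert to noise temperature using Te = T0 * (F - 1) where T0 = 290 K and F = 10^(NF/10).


NF_lin = 10^(2.18/10) = 1.651962
Te = 290 * (1.651962 - 1) = 189.1 K

189.1 K


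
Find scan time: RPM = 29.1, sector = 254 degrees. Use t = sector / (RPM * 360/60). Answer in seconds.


t = 254 / (29.1 * 360) * 60 = 1.45 s

1.45 s


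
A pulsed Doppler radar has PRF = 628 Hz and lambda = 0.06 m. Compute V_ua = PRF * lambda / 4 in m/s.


V_ua = 628 * 0.06 / 4 = 9.4 m/s

9.4 m/s


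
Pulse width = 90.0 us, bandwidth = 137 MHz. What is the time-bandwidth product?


TBP = 90.0 * 137 = 12330.0

12330.0


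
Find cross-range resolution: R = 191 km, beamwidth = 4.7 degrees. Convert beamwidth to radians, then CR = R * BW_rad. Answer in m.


BW_rad = 0.082030475
CR = 191000 * 0.082030475 = 15667.8 m

15667.8 m


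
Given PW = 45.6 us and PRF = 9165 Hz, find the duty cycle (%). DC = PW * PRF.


DC = 45.6e-6 * 9165 * 100 = 41.79%

41.79%


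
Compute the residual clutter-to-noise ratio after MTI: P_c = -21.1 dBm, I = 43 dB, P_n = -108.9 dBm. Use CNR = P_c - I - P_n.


CNR = -21.1 - 43 - (-108.9) = 44.8 dB

44.8 dB


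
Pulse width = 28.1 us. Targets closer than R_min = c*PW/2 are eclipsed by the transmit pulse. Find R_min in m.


R_min = 3e8 * 28.1e-6 / 2 = 4215.0 m

4215.0 m


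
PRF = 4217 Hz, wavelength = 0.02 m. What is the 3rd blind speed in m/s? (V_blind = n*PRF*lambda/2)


V_blind = 3 * 4217 * 0.02 / 2 = 126.5 m/s

126.5 m/s


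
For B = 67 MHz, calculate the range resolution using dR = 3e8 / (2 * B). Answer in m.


dR = 3e8 / (2 * 67000000.0) = 2.24 m

2.24 m


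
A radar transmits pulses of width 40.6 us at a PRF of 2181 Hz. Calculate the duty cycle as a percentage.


DC = 40.6e-6 * 2181 * 100 = 8.85%

8.85%


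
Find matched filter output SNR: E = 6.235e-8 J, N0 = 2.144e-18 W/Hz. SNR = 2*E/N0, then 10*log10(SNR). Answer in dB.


SNR_lin = 2 * 6.235e-8 / 2.144e-18 = 5.816e10
SNR_dB = 10*log10(5.816e10) = 107.6 dB

107.6 dB


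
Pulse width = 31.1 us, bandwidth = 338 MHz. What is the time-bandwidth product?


TBP = 31.1 * 338 = 10511.8

10511.8


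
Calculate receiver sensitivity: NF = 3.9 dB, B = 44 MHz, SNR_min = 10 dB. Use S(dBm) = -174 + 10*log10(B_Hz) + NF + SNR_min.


10*log10(44000000.0) = 76.43
S = -174 + 76.43 + 3.9 + 10 = -83.7 dBm

-83.7 dBm


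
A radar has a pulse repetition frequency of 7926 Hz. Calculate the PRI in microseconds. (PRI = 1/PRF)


PRI = 1/7926 = 0.000126167 s = 126.2 us

126.2 us


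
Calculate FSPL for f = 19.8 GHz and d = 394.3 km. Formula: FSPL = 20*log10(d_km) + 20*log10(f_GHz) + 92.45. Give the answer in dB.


20*log10(394.3) = 51.92
20*log10(19.8) = 25.93
FSPL = 170.3 dB

170.3 dB


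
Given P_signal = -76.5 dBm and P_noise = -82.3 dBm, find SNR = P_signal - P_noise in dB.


SNR = -76.5 - (-82.3) = 5.8 dB

5.8 dB


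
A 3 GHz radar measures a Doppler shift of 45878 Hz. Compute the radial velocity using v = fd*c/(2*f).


v = 45878 * 3e8 / (2 * 3000000000.0) = 2293.9 m/s

2293.9 m/s


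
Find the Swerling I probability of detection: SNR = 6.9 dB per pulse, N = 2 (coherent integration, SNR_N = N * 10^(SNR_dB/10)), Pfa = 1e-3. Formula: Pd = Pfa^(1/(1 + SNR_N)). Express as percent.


SNR_lin = 10^(6.9/10) = 4.89779
SNR_N = 2 * 4.89779 = 9.79558
1/(1 + SNR_N) = 1/10.79558 = 0.0926305
Pd = (1e-3)^0.0926305 = 0.52736
Pd = 52.7%

52.7%


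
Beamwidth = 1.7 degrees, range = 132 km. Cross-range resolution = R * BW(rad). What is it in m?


BW_rad = 0.029670597
CR = 132000 * 0.029670597 = 3916.5 m

3916.5 m


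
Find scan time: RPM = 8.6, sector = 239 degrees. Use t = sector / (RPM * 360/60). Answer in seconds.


t = 239 / (8.6 * 360) * 60 = 4.63 s

4.63 s


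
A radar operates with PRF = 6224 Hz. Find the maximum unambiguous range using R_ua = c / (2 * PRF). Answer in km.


R_ua = 3e8 / (2 * 6224) = 24100.3 m = 24.1 km

24.1 km


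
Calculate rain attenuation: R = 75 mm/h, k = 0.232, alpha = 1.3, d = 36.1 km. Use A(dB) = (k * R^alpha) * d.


gamma = 0.232 * 75^1.3 = 63.542987 dB/km
A = 63.542987 * 36.1 = 2293.9 dB

2293.9 dB


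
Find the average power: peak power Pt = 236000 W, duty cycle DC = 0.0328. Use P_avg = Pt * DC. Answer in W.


P_avg = 236000 * 0.0328 = 7740.8 W

7740.8 W


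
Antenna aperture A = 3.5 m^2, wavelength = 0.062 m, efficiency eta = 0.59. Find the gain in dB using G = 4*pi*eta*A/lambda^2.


G_linear = 4*pi*0.59*3.5/0.062^2 = 6750.66
G_dB = 10*log10(6750.66) = 38.3 dB

38.3 dB


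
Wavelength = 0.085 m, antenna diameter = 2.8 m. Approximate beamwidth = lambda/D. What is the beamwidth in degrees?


BW_rad = 0.085 / 2.8 = 0.030357
BW_deg = 1.74 degrees

1.74 degrees


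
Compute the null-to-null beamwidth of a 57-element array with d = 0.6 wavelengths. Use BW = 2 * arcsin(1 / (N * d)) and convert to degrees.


1/(N*d) = 1/(57*0.6) = 0.02924
BW = 2*arcsin(0.02924) = 3.4 degrees

3.4 degrees


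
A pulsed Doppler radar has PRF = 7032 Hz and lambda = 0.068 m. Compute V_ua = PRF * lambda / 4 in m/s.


V_ua = 7032 * 0.068 / 4 = 119.5 m/s

119.5 m/s


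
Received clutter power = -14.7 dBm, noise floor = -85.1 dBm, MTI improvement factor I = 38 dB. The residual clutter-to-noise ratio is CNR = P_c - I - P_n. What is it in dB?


CNR = -14.7 - 38 - (-85.1) = 32.4 dB

32.4 dB


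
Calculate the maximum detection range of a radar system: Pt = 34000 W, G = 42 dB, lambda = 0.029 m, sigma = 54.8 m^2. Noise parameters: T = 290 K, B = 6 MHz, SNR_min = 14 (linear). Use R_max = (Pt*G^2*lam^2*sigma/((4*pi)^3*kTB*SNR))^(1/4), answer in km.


G_lin = 10^(42/10) = 15848.931925
R^4 = 34000 * 15848.931925^2 * 0.029^2 * 54.8 / ((4*pi)^3 * 1.38e-23 * 290 * 6000000.0 * 14)
R^4 = 5.90024e20 m^4
R_max = (5.90024e20)^(1/4) = 155853.8 m = 155.9 km

155.9 km


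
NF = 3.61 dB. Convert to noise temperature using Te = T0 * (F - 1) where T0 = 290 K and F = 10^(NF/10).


NF_lin = 10^(3.61/10) = 2.296149
Te = 290 * (2.296149 - 1) = 375.9 K

375.9 K


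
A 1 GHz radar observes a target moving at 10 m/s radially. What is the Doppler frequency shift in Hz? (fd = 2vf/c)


fd = 2 * 10 * 1000000000.0 / 3e8 = 66.7 Hz

66.7 Hz


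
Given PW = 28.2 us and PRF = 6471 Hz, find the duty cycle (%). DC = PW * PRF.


DC = 28.2e-6 * 6471 * 100 = 18.25%

18.25%


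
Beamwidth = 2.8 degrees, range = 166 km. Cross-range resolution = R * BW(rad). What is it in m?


BW_rad = 0.048869219
CR = 166000 * 0.048869219 = 8112.3 m

8112.3 m


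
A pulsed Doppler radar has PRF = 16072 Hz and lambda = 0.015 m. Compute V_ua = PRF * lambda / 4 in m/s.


V_ua = 16072 * 0.015 / 4 = 60.3 m/s

60.3 m/s


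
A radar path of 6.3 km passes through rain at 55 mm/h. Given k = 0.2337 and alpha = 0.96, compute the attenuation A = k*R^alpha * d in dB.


gamma = 0.2337 * 55^0.96 = 10.949818 dB/km
A = 10.949818 * 6.3 = 68.98 dB

68.98 dB


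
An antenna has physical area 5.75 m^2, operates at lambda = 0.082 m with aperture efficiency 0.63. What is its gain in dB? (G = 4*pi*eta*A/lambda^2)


G_linear = 4*pi*0.63*5.75/0.082^2 = 6770.03
G_dB = 10*log10(6770.03) = 38.3 dB

38.3 dB


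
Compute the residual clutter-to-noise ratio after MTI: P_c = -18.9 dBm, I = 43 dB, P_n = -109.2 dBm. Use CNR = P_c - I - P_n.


CNR = -18.9 - 43 - (-109.2) = 47.3 dB

47.3 dB


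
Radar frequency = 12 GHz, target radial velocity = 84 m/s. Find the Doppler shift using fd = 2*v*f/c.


fd = 2 * 84 * 12000000000.0 / 3e8 = 6720.0 Hz

6720.0 Hz


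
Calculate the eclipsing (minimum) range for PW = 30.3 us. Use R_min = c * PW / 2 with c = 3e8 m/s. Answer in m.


R_min = 3e8 * 30.3e-6 / 2 = 4545.0 m

4545.0 m


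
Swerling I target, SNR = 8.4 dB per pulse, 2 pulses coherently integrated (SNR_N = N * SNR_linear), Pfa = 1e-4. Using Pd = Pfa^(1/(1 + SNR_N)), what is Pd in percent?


SNR_lin = 10^(8.4/10) = 6.91831
SNR_N = 2 * 6.91831 = 13.83662
1/(1 + SNR_N) = 1/14.83662 = 0.0674008
Pd = (1e-4)^0.0674008 = 0.53752
Pd = 53.8%

53.8%


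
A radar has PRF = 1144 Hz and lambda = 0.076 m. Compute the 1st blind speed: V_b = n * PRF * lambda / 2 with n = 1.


V_blind = 1 * 1144 * 0.076 / 2 = 43.5 m/s

43.5 m/s


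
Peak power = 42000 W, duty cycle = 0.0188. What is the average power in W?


P_avg = 42000 * 0.0188 = 789.6 W

789.6 W


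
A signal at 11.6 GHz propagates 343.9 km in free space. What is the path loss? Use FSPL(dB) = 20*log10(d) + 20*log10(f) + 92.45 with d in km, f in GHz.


20*log10(343.9) = 50.73
20*log10(11.6) = 21.29
FSPL = 164.5 dB

164.5 dB


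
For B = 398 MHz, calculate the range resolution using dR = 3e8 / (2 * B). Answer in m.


dR = 3e8 / (2 * 398000000.0) = 0.38 m

0.38 m


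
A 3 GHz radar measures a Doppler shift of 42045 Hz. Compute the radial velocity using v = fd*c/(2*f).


v = 42045 * 3e8 / (2 * 3000000000.0) = 2102.3 m/s

2102.3 m/s


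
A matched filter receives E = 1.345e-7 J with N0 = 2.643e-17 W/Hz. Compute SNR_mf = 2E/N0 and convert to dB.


SNR_lin = 2 * 1.345e-7 / 2.643e-17 = 1.018e10
SNR_dB = 10*log10(1.018e10) = 100.1 dB

100.1 dB


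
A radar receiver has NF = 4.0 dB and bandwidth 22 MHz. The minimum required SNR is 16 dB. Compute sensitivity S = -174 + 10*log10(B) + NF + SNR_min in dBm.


10*log10(22000000.0) = 73.42
S = -174 + 73.42 + 4.0 + 16 = -80.6 dBm

-80.6 dBm


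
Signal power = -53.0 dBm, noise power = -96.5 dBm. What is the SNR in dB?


SNR = -53.0 - (-96.5) = 43.5 dB

43.5 dB


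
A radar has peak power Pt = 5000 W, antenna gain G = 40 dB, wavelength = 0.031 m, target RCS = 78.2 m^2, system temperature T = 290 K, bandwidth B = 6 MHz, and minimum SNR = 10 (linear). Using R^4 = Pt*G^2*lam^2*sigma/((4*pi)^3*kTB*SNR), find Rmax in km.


G_lin = 10^(40/10) = 10000.0
R^4 = 5000 * 10000.0^2 * 0.031^2 * 78.2 / ((4*pi)^3 * 1.38e-23 * 290 * 6000000.0 * 10)
R^4 = 7.88574e19 m^4
R_max = (7.88574e19)^(1/4) = 94234.6 m = 94.2 km

94.2 km


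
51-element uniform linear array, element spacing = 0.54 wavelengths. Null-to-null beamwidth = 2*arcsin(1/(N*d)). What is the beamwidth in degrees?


1/(N*d) = 1/(51*0.54) = 0.036311
BW = 2*arcsin(0.036311) = 4.2 degrees

4.2 degrees


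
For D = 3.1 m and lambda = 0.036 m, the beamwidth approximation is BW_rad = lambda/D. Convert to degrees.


BW_rad = 0.036 / 3.1 = 0.011613
BW_deg = 0.67 degrees

0.67 degrees


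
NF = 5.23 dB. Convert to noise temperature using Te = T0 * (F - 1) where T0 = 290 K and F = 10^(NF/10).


NF_lin = 10^(5.23/10) = 3.334264
Te = 290 * (3.334264 - 1) = 676.9 K

676.9 K


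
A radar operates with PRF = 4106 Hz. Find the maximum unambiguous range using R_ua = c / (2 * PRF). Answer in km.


R_ua = 3e8 / (2 * 4106) = 36531.9 m = 36.5 km

36.5 km


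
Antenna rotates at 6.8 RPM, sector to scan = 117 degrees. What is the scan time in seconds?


t = 117 / (6.8 * 360) * 60 = 2.87 s

2.87 s


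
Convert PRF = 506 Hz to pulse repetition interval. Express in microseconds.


PRI = 1/506 = 0.0019762846 s = 1976.3 us

1976.3 us


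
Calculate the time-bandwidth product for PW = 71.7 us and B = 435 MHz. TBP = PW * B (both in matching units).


TBP = 71.7 * 435 = 31189.5

31189.5


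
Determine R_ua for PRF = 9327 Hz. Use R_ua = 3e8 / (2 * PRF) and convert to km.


R_ua = 3e8 / (2 * 9327) = 16082.3 m = 16.1 km

16.1 km


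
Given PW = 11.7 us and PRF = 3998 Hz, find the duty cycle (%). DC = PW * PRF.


DC = 11.7e-6 * 3998 * 100 = 4.68%

4.68%


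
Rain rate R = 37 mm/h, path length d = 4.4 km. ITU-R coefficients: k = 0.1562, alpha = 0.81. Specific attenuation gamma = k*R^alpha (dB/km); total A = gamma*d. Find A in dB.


gamma = 0.1562 * 37^0.81 = 2.910211 dB/km
A = 2.910211 * 4.4 = 12.8 dB

12.8 dB


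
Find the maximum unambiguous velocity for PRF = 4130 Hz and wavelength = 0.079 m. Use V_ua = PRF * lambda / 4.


V_ua = 4130 * 0.079 / 4 = 81.6 m/s

81.6 m/s


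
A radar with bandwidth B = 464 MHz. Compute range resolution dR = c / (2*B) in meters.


dR = 3e8 / (2 * 464000000.0) = 0.32 m

0.32 m


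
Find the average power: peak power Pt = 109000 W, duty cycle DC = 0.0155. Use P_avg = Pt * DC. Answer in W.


P_avg = 109000 * 0.0155 = 1689.5 W

1689.5 W


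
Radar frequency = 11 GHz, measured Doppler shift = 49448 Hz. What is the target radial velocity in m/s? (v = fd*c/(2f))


v = 49448 * 3e8 / (2 * 11000000000.0) = 674.3 m/s

674.3 m/s


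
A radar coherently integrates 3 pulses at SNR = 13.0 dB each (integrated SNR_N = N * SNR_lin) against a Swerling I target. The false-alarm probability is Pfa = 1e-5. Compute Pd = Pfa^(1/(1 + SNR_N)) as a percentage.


SNR_lin = 10^(13.0/10) = 19.95262
SNR_N = 3 * 19.95262 = 59.85786
1/(1 + SNR_N) = 1/60.85786 = 0.0164317
Pd = (1e-5)^0.0164317 = 0.82764
Pd = 82.8%

82.8%


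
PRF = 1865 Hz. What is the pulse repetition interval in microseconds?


PRI = 1/1865 = 0.000536193 s = 536.2 us

536.2 us


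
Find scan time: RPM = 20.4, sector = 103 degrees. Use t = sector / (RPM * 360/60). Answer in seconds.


t = 103 / (20.4 * 360) * 60 = 0.84 s

0.84 s


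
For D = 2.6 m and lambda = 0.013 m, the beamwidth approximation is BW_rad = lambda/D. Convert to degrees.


BW_rad = 0.013 / 2.6 = 0.005
BW_deg = 0.29 degrees

0.29 degrees


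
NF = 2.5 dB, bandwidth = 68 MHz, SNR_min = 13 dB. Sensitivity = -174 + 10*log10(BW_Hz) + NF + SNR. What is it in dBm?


10*log10(68000000.0) = 78.33
S = -174 + 78.33 + 2.5 + 13 = -80.2 dBm

-80.2 dBm


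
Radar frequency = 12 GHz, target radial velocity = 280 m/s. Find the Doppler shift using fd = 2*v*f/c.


fd = 2 * 280 * 12000000000.0 / 3e8 = 22400.0 Hz

22400.0 Hz


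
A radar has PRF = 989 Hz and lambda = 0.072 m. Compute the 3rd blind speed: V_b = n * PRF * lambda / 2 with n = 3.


V_blind = 3 * 989 * 0.072 / 2 = 106.8 m/s

106.8 m/s


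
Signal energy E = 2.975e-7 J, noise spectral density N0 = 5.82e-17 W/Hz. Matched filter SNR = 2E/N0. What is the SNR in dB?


SNR_lin = 2 * 2.975e-7 / 5.82e-17 = 1.022e10
SNR_dB = 10*log10(1.022e10) = 100.1 dB

100.1 dB


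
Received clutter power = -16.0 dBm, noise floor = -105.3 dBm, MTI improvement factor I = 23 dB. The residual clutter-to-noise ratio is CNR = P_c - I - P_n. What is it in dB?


CNR = -16.0 - 23 - (-105.3) = 66.3 dB

66.3 dB


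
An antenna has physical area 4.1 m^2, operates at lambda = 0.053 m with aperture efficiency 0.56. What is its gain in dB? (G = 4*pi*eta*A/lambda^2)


G_linear = 4*pi*0.56*4.1/0.053^2 = 10271.41
G_dB = 10*log10(10271.41) = 40.1 dB

40.1 dB


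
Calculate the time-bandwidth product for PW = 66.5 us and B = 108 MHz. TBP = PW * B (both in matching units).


TBP = 66.5 * 108 = 7182.0

7182.0


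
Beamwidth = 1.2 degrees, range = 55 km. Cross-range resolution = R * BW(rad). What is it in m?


BW_rad = 0.020943951
CR = 55000 * 0.020943951 = 1151.9 m

1151.9 m


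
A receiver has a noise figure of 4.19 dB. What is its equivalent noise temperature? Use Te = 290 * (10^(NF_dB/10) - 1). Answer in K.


NF_lin = 10^(4.19/10) = 2.624219
Te = 290 * (2.624219 - 1) = 471.0 K

471.0 K


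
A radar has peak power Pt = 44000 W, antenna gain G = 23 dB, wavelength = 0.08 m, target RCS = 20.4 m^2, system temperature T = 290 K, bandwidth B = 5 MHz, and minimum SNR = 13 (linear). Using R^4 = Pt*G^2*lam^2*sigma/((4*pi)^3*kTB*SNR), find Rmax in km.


G_lin = 10^(23/10) = 199.526231
R^4 = 44000 * 199.526231^2 * 0.08^2 * 20.4 / ((4*pi)^3 * 1.38e-23 * 290 * 5000000.0 * 13)
R^4 = 4.4304e17 m^4
R_max = (4.4304e17)^(1/4) = 25799.5 m = 25.8 km

25.8 km


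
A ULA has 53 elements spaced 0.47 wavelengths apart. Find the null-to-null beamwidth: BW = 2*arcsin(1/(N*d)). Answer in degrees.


1/(N*d) = 1/(53*0.47) = 0.040145
BW = 2*arcsin(0.040145) = 4.6 degrees

4.6 degrees


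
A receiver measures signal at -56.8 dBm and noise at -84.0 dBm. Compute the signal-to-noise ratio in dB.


SNR = -56.8 - (-84.0) = 27.2 dB

27.2 dB


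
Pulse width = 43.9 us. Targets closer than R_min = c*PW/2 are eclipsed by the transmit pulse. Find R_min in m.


R_min = 3e8 * 43.9e-6 / 2 = 6585.0 m

6585.0 m


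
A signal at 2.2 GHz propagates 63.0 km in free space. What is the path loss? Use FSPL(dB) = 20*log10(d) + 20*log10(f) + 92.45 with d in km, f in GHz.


20*log10(63.0) = 35.99
20*log10(2.2) = 6.85
FSPL = 135.3 dB

135.3 dB


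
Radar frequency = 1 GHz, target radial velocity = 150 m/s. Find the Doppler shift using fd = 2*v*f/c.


fd = 2 * 150 * 1000000000.0 / 3e8 = 1000.0 Hz

1000.0 Hz


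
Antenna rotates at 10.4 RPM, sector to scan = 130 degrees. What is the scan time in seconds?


t = 130 / (10.4 * 360) * 60 = 2.08 s

2.08 s


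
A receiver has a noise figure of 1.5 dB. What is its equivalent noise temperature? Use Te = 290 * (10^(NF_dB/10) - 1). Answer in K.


NF_lin = 10^(1.5/10) = 1.412538
Te = 290 * (1.412538 - 1) = 119.6 K

119.6 K


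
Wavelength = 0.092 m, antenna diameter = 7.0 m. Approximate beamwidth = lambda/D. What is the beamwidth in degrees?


BW_rad = 0.092 / 7.0 = 0.013143
BW_deg = 0.75 degrees

0.75 degrees


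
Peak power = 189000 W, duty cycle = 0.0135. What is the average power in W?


P_avg = 189000 * 0.0135 = 2551.5 W

2551.5 W


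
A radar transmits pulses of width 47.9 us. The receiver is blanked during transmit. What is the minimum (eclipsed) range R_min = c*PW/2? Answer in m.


R_min = 3e8 * 47.9e-6 / 2 = 7185.0 m

7185.0 m


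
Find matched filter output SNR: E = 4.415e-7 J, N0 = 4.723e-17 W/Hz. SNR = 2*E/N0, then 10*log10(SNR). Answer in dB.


SNR_lin = 2 * 4.415e-7 / 4.723e-17 = 1.87e10
SNR_dB = 10*log10(1.87e10) = 102.7 dB

102.7 dB


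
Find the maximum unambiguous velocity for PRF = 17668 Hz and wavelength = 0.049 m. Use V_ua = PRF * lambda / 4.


V_ua = 17668 * 0.049 / 4 = 216.4 m/s

216.4 m/s


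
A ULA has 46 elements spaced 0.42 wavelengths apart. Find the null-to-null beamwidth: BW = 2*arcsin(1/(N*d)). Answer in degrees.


1/(N*d) = 1/(46*0.42) = 0.05176
BW = 2*arcsin(0.05176) = 5.9 degrees

5.9 degrees


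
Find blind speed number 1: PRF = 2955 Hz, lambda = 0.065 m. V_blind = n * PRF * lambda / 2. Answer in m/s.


V_blind = 1 * 2955 * 0.065 / 2 = 96.0 m/s

96.0 m/s


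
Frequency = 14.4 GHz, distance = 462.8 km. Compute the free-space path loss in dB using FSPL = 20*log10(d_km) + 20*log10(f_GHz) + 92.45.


20*log10(462.8) = 53.31
20*log10(14.4) = 23.17
FSPL = 168.9 dB

168.9 dB


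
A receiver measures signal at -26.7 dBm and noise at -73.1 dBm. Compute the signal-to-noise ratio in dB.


SNR = -26.7 - (-73.1) = 46.4 dB

46.4 dB


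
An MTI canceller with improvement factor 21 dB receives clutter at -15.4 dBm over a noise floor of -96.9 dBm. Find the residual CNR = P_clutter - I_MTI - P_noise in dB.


CNR = -15.4 - 21 - (-96.9) = 60.5 dB

60.5 dB


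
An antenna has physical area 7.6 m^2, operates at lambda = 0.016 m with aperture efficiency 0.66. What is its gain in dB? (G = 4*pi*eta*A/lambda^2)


G_linear = 4*pi*0.66*7.6/0.016^2 = 246222.32
G_dB = 10*log10(246222.32) = 53.9 dB

53.9 dB


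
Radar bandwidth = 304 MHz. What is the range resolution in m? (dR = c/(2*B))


dR = 3e8 / (2 * 304000000.0) = 0.49 m

0.49 m


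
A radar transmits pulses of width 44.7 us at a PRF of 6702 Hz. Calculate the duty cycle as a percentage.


DC = 44.7e-6 * 6702 * 100 = 29.96%

29.96%


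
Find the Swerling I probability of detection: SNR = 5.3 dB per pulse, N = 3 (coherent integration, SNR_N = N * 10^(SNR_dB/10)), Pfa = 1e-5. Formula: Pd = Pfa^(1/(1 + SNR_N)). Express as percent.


SNR_lin = 10^(5.3/10) = 3.38844
SNR_N = 3 * 3.38844 = 10.16532
1/(1 + SNR_N) = 1/11.16532 = 0.089563
Pd = (1e-5)^0.089563 = 0.3566
Pd = 35.7%

35.7%


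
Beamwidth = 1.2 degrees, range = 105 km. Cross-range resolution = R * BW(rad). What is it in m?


BW_rad = 0.020943951
CR = 105000 * 0.020943951 = 2199.1 m

2199.1 m


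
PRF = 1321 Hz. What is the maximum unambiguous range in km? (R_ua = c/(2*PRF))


R_ua = 3e8 / (2 * 1321) = 113550.3 m = 113.6 km

113.6 km


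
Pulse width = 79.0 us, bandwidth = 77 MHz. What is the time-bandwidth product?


TBP = 79.0 * 77 = 6083.0

6083.0


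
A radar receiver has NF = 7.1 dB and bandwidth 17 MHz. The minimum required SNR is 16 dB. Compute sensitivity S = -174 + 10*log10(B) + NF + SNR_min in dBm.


10*log10(17000000.0) = 72.3
S = -174 + 72.3 + 7.1 + 16 = -78.6 dBm

-78.6 dBm


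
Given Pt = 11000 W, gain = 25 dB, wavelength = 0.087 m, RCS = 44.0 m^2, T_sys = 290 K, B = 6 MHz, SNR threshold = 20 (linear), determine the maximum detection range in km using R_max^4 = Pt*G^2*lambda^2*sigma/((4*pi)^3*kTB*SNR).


G_lin = 10^(25/10) = 316.227766
R^4 = 11000 * 316.227766^2 * 0.087^2 * 44.0 / ((4*pi)^3 * 1.38e-23 * 290 * 6000000.0 * 20)
R^4 = 3.84411e17 m^4
R_max = (3.84411e17)^(1/4) = 24900.0 m = 24.9 km

24.9 km


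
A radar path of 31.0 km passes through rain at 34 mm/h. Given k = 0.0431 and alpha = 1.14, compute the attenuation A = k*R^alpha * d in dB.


gamma = 0.0431 * 34^1.14 = 2.40084 dB/km
A = 2.40084 * 31.0 = 74.43 dB

74.43 dB


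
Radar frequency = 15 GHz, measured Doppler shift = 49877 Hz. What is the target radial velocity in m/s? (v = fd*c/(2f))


v = 49877 * 3e8 / (2 * 15000000000.0) = 498.8 m/s

498.8 m/s


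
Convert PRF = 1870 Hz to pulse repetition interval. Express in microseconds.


PRI = 1/1870 = 0.0005347594 s = 534.8 us

534.8 us


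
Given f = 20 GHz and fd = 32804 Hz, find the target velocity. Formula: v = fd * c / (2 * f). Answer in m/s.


v = 32804 * 3e8 / (2 * 20000000000.0) = 246.0 m/s

246.0 m/s


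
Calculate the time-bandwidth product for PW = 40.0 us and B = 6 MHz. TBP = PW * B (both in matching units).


TBP = 40.0 * 6 = 240.0

240.0


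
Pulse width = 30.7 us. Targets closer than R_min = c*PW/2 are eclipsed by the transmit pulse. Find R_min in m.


R_min = 3e8 * 30.7e-6 / 2 = 4605.0 m

4605.0 m


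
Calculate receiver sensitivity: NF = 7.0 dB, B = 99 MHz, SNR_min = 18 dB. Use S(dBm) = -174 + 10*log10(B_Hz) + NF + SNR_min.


10*log10(99000000.0) = 79.96
S = -174 + 79.96 + 7.0 + 18 = -69.0 dBm

-69.0 dBm


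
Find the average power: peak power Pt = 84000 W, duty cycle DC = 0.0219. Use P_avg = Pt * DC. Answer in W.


P_avg = 84000 * 0.0219 = 1839.6 W

1839.6 W


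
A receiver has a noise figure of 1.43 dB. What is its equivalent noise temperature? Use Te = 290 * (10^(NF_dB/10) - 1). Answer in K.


NF_lin = 10^(1.43/10) = 1.389953
Te = 290 * (1.389953 - 1) = 113.1 K

113.1 K


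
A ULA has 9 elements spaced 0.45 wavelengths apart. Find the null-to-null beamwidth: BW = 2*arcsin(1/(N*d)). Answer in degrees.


1/(N*d) = 1/(9*0.45) = 0.246914
BW = 2*arcsin(0.246914) = 28.6 degrees

28.6 degrees


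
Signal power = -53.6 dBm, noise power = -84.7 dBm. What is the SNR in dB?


SNR = -53.6 - (-84.7) = 31.1 dB

31.1 dB


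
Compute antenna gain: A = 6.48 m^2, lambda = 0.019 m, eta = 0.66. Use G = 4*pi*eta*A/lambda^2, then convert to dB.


G_linear = 4*pi*0.66*6.48/0.019^2 = 148874.94
G_dB = 10*log10(148874.94) = 51.7 dB

51.7 dB


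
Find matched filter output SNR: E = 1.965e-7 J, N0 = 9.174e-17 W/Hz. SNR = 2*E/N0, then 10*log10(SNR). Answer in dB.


SNR_lin = 2 * 1.965e-7 / 9.174e-17 = 4.284e9
SNR_dB = 10*log10(4.284e9) = 96.3 dB

96.3 dB


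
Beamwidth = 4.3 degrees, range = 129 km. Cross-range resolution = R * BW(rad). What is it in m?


BW_rad = 0.075049158
CR = 129000 * 0.075049158 = 9681.3 m

9681.3 m


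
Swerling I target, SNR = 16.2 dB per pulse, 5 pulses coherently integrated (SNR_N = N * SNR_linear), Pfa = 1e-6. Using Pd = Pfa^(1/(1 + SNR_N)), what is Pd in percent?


SNR_lin = 10^(16.2/10) = 41.68694
SNR_N = 5 * 41.68694 = 208.4347
1/(1 + SNR_N) = 1/209.4347 = 0.0047748
Pd = (1e-6)^0.0047748 = 0.93616
Pd = 93.6%

93.6%


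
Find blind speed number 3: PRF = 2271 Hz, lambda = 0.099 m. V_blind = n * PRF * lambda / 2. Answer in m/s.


V_blind = 3 * 2271 * 0.099 / 2 = 337.2 m/s

337.2 m/s


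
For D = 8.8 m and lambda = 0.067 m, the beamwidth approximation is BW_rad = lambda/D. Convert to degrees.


BW_rad = 0.067 / 8.8 = 0.007614
BW_deg = 0.44 degrees

0.44 degrees


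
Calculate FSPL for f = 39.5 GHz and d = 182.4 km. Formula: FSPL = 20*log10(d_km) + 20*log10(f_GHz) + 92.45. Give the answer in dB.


20*log10(182.4) = 45.22
20*log10(39.5) = 31.93
FSPL = 169.6 dB

169.6 dB


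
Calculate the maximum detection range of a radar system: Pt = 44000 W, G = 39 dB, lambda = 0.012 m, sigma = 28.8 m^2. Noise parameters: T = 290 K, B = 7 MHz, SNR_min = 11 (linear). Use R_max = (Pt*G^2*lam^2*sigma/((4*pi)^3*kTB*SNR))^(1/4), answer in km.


G_lin = 10^(39/10) = 7943.282347
R^4 = 44000 * 7943.282347^2 * 0.012^2 * 28.8 / ((4*pi)^3 * 1.38e-23 * 290 * 7000000.0 * 11)
R^4 = 1.88283e19 m^4
R_max = (1.88283e19)^(1/4) = 65872.3 m = 65.9 km

65.9 km


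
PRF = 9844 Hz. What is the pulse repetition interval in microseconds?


PRI = 1/9844 = 0.0001015847 s = 101.6 us

101.6 us


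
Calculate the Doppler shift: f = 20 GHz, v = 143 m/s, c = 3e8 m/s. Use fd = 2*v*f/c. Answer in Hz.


fd = 2 * 143 * 20000000000.0 / 3e8 = 19066.7 Hz

19066.7 Hz


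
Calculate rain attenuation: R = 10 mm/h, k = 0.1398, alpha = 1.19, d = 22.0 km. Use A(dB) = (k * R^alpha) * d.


gamma = 0.1398 * 10^1.19 = 2.165246 dB/km
A = 2.165246 * 22.0 = 47.64 dB

47.64 dB


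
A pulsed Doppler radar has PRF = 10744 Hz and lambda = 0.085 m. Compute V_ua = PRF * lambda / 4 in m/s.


V_ua = 10744 * 0.085 / 4 = 228.3 m/s

228.3 m/s


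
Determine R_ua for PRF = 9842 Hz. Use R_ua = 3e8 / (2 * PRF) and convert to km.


R_ua = 3e8 / (2 * 9842) = 15240.8 m = 15.2 km

15.2 km


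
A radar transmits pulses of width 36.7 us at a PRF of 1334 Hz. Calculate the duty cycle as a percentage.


DC = 36.7e-6 * 1334 * 100 = 4.9%

4.9%


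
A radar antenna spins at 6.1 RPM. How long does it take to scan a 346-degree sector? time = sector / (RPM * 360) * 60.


t = 346 / (6.1 * 360) * 60 = 9.45 s

9.45 s


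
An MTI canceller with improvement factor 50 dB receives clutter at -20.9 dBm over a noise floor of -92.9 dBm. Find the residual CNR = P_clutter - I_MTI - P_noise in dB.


CNR = -20.9 - 50 - (-92.9) = 22.0 dB

22.0 dB


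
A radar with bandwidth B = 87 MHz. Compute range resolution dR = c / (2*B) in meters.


dR = 3e8 / (2 * 87000000.0) = 1.72 m

1.72 m


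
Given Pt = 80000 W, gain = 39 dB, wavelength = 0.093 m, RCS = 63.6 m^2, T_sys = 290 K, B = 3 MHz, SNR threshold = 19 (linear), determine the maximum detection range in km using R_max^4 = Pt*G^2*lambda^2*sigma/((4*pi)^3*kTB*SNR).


G_lin = 10^(39/10) = 7943.282347
R^4 = 80000 * 7943.282347^2 * 0.093^2 * 63.6 / ((4*pi)^3 * 1.38e-23 * 290 * 3000000.0 * 19)
R^4 = 6.13383e21 m^4
R_max = (6.13383e21)^(1/4) = 279854.9 m = 279.9 km

279.9 km


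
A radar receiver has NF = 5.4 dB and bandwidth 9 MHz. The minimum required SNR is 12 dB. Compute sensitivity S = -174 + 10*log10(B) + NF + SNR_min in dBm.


10*log10(9000000.0) = 69.54
S = -174 + 69.54 + 5.4 + 12 = -87.1 dBm

-87.1 dBm
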